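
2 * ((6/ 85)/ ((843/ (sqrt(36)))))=24/ 23885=0.00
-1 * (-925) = 925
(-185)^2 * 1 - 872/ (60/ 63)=166547/ 5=33309.40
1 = 1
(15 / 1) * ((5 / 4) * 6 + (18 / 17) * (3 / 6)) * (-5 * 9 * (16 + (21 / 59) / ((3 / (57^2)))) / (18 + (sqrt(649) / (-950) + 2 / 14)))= -120110.86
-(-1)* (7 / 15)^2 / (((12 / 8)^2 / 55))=2156 / 405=5.32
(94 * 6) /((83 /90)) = 50760 /83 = 611.57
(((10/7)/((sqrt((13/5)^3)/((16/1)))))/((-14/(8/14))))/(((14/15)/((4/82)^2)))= -48000 * sqrt(65)/682097689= -0.00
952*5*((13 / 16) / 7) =1105 / 2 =552.50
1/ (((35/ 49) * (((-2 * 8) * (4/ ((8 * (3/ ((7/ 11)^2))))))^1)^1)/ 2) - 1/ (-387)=-140341/ 54180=-2.59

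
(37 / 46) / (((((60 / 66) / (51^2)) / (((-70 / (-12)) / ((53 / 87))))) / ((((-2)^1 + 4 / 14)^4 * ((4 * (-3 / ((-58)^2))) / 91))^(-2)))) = 806208525175445891407909 / 4193181499392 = 192266546366.37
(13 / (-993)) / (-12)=13 / 11916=0.00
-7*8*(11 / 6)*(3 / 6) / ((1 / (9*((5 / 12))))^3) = -86625 / 32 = -2707.03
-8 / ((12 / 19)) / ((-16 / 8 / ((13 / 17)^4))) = 542659 / 250563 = 2.17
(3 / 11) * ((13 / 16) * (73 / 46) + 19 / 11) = 73269 / 89056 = 0.82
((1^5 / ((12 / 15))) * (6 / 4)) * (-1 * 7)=-105 / 8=-13.12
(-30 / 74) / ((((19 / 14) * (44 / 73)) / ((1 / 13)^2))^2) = -3916815 / 184640810068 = -0.00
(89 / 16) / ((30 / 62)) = 2759 / 240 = 11.50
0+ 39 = 39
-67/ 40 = -1.68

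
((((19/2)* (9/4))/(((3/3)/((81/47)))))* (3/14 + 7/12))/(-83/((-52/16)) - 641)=-0.05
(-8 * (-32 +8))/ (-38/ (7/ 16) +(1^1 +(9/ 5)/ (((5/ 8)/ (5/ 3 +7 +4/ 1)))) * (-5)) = -0.70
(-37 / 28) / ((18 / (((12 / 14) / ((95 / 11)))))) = -407 / 55860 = -0.01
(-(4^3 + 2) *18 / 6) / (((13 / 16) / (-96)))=23394.46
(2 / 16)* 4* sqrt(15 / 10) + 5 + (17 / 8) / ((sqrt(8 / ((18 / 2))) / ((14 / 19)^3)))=6.51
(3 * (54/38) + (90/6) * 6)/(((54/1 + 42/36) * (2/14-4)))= -2786/6289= -0.44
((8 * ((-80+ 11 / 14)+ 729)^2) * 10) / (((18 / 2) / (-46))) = -76134976280 / 441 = -172641669.57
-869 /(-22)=79 /2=39.50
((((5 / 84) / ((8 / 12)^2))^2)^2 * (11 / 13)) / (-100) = -22275 / 8182300672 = -0.00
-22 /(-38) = 11 /19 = 0.58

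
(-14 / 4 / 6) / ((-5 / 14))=49 / 30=1.63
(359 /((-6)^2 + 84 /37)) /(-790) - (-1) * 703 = 786390637 /1118640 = 702.99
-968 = -968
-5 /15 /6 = -1 /18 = -0.06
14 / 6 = 7 / 3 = 2.33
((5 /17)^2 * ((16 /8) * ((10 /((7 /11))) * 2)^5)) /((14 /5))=64420400000000 /34000561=1894686.38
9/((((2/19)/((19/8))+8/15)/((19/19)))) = 48735/3128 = 15.58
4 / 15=0.27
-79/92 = -0.86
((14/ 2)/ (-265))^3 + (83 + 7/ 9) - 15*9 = -8579040212/ 167486625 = -51.22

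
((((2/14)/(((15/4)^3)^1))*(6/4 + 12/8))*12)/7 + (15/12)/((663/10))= 88759/2707250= 0.03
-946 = -946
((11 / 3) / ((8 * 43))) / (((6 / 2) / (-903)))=-77 / 24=-3.21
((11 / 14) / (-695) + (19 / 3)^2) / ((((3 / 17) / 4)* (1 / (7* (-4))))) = -25456.47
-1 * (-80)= 80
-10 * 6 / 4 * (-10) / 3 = 50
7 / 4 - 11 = -37 / 4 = -9.25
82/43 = 1.91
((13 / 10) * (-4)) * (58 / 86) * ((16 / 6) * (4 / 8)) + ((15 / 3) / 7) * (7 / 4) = -8839 / 2580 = -3.43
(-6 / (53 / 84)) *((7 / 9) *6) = -2352 / 53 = -44.38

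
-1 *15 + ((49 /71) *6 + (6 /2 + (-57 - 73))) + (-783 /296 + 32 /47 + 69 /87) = -139.03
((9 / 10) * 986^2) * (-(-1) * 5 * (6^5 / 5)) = 34019082432 / 5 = 6803816486.40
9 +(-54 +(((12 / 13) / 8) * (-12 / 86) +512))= 261044 / 559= 466.98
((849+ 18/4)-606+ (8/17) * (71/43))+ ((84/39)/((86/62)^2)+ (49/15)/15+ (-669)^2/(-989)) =-858231458659/4229310150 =-202.92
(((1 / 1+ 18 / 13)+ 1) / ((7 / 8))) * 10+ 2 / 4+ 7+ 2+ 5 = 9679 / 182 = 53.18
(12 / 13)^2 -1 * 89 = -14897 / 169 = -88.15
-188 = -188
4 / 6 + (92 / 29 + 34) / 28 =347 / 174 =1.99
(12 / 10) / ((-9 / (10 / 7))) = -4 / 21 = -0.19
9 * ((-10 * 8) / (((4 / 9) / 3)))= -4860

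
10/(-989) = -10/989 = -0.01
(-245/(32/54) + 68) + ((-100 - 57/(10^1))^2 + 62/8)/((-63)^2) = -342.62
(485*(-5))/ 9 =-2425/ 9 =-269.44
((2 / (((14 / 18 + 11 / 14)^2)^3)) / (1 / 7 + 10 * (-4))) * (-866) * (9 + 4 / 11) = 555218481070487808 / 19932039353412989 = 27.86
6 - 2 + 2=6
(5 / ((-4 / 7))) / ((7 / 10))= -12.50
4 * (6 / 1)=24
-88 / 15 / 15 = -88 / 225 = -0.39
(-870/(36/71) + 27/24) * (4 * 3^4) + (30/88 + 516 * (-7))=-24603795/44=-559177.16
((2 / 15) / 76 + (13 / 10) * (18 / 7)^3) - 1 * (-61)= 83.11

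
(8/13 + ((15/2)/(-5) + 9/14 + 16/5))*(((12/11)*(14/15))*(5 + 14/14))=64608/3575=18.07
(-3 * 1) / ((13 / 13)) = -3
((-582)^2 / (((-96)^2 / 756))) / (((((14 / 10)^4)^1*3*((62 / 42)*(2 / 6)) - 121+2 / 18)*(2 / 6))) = -30008829375 / 41478464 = -723.48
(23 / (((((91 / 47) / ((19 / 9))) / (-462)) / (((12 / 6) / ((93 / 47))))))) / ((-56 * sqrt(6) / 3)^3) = 10618663 * sqrt(6) / 212319744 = 0.12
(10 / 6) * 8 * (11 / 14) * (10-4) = 440 / 7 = 62.86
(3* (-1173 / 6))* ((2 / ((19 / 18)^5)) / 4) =-554115816 / 2476099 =-223.79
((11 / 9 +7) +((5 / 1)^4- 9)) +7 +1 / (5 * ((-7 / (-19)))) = 199006 / 315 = 631.77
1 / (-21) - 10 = -211 / 21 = -10.05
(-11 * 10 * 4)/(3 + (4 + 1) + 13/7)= -3080/69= -44.64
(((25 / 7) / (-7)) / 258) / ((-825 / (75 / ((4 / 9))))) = 75 / 185416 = 0.00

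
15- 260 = -245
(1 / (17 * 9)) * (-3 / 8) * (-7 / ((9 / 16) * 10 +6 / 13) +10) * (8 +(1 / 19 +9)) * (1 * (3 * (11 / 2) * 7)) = -5823279 / 136306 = -42.72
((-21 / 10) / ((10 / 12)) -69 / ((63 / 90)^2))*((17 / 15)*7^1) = -994993 / 875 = -1137.13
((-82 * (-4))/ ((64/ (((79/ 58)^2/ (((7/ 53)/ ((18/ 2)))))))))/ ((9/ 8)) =13561693/ 23548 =575.92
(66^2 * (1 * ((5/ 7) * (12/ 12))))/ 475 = 4356/ 665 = 6.55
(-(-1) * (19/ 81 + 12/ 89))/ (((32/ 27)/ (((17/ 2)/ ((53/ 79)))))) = 3576409/ 905664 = 3.95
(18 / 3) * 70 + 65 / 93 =39125 / 93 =420.70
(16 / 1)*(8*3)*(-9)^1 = -3456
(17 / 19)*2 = 34 / 19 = 1.79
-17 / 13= -1.31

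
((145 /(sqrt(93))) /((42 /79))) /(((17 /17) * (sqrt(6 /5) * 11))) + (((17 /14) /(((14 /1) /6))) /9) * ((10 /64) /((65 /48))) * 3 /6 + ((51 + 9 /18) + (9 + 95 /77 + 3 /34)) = 11455 * sqrt(310) /85932 + 58916579 /952952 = 64.17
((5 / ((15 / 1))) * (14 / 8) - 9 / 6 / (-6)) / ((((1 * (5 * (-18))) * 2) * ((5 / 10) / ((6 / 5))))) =-1 / 90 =-0.01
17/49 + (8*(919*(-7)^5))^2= 748147927024880721/49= 15268325041324096.35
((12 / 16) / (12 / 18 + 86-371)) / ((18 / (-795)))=795 / 6824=0.12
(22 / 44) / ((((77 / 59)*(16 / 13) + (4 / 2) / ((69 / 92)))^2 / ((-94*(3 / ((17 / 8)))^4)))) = -1290018944448 / 126153542761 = -10.23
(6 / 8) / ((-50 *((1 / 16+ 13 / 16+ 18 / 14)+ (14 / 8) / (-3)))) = -63 / 6625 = -0.01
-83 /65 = -1.28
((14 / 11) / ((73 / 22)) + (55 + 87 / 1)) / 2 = 5197 / 73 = 71.19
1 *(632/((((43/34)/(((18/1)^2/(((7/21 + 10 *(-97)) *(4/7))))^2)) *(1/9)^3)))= 45324409101552/363878083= 124559.33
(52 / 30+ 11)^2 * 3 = 486.41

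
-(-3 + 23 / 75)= 202 / 75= 2.69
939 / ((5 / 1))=939 / 5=187.80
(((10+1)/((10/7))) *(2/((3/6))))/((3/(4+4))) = 1232/15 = 82.13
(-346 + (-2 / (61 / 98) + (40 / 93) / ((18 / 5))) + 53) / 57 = -15117653 / 2910249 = -5.19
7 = 7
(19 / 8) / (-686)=-19 / 5488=-0.00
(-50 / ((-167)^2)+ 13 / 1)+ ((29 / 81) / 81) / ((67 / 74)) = 159413214403 / 12259641843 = 13.00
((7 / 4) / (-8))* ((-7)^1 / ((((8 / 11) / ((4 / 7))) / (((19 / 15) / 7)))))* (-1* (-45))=627 / 64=9.80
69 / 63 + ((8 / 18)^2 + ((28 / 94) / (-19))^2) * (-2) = 0.70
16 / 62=8 / 31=0.26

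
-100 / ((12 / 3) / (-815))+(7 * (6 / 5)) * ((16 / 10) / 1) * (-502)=340703 / 25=13628.12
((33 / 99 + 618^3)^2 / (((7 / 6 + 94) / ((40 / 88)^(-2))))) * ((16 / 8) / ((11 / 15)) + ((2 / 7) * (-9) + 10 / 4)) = 2255741628883555453091 / 299775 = 7524782349707465.44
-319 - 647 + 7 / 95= -965.93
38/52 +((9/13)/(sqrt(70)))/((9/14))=sqrt(70)/65 +19/26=0.86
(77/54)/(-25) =-77/1350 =-0.06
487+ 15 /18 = 2927 /6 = 487.83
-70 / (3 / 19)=-1330 / 3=-443.33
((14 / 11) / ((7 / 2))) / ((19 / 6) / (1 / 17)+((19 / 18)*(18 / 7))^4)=57624 / 17131939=0.00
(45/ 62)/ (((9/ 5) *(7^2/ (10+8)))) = 225/ 1519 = 0.15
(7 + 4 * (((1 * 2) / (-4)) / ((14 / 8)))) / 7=0.84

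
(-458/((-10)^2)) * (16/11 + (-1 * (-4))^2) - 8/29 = -639736/7975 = -80.22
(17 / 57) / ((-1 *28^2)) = -17 / 44688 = -0.00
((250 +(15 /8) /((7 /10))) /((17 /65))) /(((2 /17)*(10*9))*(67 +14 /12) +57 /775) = 356403125 /266286132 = 1.34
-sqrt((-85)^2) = -85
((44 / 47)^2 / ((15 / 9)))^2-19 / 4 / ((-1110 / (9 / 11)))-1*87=-34445699991531 / 397206033400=-86.72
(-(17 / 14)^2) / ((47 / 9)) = -2601 / 9212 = -0.28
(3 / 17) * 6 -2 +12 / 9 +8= 428 / 51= 8.39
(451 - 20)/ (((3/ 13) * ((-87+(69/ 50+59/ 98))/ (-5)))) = 34318375/ 312441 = 109.84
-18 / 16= -9 / 8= -1.12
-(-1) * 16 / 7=16 / 7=2.29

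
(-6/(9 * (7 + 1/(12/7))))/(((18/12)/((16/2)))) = -128/273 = -0.47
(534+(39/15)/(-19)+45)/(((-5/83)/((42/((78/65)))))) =-31950352/95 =-336319.49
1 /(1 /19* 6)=19 /6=3.17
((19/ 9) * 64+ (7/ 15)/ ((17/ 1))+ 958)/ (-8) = -836251/ 6120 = -136.64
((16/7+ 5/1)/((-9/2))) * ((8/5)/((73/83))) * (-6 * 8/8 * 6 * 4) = 1083648/2555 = 424.13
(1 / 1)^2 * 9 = 9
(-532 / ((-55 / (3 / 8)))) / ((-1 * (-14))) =57 / 220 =0.26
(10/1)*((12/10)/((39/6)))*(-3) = -5.54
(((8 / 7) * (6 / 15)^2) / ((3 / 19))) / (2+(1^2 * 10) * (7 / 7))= 152 / 1575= 0.10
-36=-36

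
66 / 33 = 2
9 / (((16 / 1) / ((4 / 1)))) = 9 / 4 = 2.25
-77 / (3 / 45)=-1155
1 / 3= 0.33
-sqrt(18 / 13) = -3 * sqrt(26) / 13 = -1.18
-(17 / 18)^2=-289 / 324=-0.89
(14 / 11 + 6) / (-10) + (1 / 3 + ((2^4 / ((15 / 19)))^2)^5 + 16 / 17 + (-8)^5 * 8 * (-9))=1260600660300427081425108337 / 107833623046875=11690237466587.27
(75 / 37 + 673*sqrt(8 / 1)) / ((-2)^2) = 75 / 148 + 673*sqrt(2) / 2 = 476.39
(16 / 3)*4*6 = 128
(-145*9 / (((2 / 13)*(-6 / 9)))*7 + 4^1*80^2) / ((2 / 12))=1375995 / 2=687997.50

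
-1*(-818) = 818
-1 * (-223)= 223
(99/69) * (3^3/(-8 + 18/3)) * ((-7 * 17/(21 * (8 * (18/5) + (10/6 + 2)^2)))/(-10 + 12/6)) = -227205/699568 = -0.32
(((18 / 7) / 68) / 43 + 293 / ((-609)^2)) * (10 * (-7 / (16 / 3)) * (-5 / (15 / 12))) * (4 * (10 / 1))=45260650 / 12910191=3.51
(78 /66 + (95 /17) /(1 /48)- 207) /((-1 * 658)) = -5836 /61523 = -0.09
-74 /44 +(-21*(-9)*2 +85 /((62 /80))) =331449 /682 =486.00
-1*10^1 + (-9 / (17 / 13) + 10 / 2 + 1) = -185 / 17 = -10.88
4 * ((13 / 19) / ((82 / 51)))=1.70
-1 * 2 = -2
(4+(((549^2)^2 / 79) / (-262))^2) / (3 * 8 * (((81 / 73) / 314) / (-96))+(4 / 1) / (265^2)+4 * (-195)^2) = 13283820903259623523109429136650 / 104889069572190030307127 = 126646379.43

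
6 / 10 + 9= 48 / 5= 9.60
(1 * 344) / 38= 172 / 19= 9.05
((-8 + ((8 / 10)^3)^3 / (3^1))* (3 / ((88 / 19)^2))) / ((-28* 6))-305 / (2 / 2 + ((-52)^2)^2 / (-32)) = 82496621750407 / 10367597625000000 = 0.01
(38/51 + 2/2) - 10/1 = -421/51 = -8.25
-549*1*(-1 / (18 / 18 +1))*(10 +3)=7137 / 2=3568.50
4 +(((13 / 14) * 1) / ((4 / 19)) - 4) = 247 / 56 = 4.41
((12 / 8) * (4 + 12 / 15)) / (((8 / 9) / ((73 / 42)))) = 1971 / 140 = 14.08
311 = 311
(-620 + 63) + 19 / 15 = -8336 / 15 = -555.73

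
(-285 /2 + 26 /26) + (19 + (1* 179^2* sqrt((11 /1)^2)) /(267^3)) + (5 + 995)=33405660967 /38068326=877.52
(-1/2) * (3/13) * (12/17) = -18/221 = -0.08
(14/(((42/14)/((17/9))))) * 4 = 952/27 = 35.26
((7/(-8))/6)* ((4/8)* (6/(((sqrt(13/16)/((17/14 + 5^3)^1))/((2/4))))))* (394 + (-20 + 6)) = -167865* sqrt(13)/52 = -11639.34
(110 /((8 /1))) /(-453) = -55 /1812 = -0.03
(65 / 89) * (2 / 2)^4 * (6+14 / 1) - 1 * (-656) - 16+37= 61553 / 89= 691.61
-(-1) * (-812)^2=659344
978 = 978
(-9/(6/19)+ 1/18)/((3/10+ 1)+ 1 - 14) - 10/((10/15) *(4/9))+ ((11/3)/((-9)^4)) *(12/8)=-10684829/341172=-31.32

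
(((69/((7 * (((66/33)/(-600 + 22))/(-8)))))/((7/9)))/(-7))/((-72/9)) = 179469/343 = 523.23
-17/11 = -1.55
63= 63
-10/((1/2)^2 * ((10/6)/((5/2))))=-60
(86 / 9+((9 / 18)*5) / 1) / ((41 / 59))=12803 / 738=17.35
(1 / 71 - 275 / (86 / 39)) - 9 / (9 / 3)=-127.70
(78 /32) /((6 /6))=39 /16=2.44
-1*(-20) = 20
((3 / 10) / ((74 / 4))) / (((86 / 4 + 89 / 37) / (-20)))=-24 / 1769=-0.01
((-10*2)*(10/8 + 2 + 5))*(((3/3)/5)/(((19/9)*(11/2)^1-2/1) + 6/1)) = -594/281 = -2.11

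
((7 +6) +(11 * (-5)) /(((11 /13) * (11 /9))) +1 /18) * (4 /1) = -15890 /99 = -160.51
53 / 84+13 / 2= 599 / 84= 7.13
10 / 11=0.91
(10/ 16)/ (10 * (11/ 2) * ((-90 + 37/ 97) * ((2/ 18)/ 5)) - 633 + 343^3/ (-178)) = -388485/ 141376336828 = -0.00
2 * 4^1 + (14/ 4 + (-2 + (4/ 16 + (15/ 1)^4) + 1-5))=202523/ 4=50630.75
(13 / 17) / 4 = 13 / 68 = 0.19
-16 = -16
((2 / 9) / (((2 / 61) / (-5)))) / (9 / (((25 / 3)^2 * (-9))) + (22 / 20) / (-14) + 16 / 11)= -58712500 / 2358927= -24.89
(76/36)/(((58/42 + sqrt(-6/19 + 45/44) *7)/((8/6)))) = -12897808/108610587 + 52136 *sqrt(123519)/36203529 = 0.39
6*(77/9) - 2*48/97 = 14650/291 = 50.34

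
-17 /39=-0.44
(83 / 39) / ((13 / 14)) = 1162 / 507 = 2.29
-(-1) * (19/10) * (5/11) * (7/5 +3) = 19/5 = 3.80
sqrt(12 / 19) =2* sqrt(57) / 19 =0.79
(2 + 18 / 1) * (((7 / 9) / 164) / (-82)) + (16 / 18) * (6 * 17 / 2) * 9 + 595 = 30348739 / 30258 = 1003.00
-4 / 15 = -0.27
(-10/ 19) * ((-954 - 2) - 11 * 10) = 10660/ 19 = 561.05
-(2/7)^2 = -4/49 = -0.08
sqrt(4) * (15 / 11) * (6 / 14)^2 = 270 / 539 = 0.50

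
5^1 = 5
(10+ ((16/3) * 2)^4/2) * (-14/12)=-1837843/243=-7563.14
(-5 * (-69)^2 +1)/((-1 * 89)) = 23804/89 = 267.46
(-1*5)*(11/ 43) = -55/ 43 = -1.28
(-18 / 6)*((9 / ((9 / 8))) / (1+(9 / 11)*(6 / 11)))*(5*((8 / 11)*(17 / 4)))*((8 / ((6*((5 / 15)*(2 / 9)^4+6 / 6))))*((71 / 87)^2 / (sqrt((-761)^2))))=-131943214656 / 441258289465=-0.30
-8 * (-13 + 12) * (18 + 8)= 208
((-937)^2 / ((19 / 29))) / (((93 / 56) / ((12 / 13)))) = 5703286624 / 7657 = 744846.10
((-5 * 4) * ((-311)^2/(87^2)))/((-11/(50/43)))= 96721000/3580137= 27.02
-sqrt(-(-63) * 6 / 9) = -6.48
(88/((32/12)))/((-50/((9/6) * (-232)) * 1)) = 5742/25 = 229.68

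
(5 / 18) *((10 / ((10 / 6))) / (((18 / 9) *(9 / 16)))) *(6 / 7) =80 / 63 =1.27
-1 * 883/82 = -10.77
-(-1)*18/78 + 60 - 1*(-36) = 1251/13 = 96.23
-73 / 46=-1.59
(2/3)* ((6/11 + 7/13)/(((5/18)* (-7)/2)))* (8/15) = -1984/5005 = -0.40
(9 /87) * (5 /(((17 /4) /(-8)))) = -480 /493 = -0.97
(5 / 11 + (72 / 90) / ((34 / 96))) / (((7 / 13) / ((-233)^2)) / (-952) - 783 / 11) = -14324044072 / 375773257135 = -0.04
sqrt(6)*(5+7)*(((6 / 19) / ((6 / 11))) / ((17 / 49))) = 6468*sqrt(6) / 323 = 49.05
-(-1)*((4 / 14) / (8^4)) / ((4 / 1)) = 1 / 57344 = 0.00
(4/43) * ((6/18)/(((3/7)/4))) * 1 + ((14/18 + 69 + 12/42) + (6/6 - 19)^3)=-15608302/2709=-5761.65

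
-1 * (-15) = 15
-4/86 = -2/43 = -0.05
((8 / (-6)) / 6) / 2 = -1 / 9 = -0.11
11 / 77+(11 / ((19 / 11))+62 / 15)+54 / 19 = 13.49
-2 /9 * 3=-2 /3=-0.67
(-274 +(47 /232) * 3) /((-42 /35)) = 317135 /1392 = 227.83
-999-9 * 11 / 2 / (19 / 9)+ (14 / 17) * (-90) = -1096.57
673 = 673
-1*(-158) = 158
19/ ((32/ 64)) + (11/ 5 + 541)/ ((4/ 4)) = 2906/ 5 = 581.20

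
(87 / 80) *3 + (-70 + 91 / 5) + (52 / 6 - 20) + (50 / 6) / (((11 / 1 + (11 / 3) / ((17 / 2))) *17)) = -8371127 / 139920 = -59.83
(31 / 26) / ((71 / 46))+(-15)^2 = 208388 / 923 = 225.77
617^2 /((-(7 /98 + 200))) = -5329646 /2801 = -1902.77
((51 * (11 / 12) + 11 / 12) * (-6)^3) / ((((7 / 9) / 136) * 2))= -6301152 / 7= -900164.57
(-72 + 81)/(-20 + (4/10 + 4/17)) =-765/1646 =-0.46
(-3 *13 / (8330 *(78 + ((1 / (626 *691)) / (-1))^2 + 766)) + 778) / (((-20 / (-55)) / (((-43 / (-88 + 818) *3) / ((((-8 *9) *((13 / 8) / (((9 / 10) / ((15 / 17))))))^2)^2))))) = -27026949852218674136489743 / 12375440254733058623432812500000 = -0.00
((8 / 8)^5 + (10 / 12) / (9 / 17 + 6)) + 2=2083 / 666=3.13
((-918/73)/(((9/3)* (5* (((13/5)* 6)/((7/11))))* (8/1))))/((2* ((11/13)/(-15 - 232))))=88179/141328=0.62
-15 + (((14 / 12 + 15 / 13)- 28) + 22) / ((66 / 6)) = -13157 / 858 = -15.33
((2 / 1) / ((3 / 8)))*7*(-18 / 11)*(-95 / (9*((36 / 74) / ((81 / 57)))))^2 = -1916600 / 33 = -58078.79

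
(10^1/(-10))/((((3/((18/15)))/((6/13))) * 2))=-6/65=-0.09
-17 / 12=-1.42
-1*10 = -10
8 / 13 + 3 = 3.62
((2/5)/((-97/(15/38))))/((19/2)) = -6/35017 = -0.00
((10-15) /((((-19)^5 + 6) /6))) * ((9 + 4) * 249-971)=67980 /2476093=0.03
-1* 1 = -1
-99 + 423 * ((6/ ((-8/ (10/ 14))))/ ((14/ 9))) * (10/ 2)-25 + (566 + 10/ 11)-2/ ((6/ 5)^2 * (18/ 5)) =-99841781/ 349272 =-285.86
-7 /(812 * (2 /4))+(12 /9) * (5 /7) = 1139 /1218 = 0.94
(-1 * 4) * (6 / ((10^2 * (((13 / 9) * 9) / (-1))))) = 6 / 325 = 0.02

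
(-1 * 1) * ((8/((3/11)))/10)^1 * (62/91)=-2728/1365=-2.00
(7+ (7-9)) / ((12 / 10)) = 25 / 6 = 4.17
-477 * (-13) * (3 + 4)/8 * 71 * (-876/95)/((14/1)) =-96419349/380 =-253735.13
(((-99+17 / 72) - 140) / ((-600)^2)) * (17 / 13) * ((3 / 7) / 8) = -0.00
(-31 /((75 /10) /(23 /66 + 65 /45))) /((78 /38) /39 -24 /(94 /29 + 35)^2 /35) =-1800133773865 /12670714683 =-142.07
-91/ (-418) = 91/ 418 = 0.22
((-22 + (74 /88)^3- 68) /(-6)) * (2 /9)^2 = 7615907 /10349856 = 0.74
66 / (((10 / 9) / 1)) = 297 / 5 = 59.40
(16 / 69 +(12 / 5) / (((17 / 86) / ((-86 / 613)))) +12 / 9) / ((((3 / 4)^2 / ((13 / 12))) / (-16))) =4.26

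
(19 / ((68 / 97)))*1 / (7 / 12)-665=-73606 / 119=-618.54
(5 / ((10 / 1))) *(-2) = -1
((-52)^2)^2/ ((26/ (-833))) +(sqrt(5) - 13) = -234252941 +sqrt(5) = -234252938.76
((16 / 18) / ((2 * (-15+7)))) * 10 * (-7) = 35 / 9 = 3.89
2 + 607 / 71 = 749 / 71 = 10.55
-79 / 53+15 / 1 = 716 / 53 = 13.51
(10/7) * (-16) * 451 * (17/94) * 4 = -7457.26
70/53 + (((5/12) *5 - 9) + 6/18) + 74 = 43717/636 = 68.74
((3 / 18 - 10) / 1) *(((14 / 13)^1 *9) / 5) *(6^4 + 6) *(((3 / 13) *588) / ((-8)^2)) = -355705749 / 6760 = -52619.19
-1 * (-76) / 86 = 38 / 43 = 0.88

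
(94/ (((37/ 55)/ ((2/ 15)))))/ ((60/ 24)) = 4136/ 555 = 7.45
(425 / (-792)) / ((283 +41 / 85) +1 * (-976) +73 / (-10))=36125 / 47111724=0.00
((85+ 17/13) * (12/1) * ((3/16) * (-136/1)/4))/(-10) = 85833/130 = 660.25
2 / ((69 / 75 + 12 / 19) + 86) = 950 / 41587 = 0.02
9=9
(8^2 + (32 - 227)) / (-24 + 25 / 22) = 2882 / 503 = 5.73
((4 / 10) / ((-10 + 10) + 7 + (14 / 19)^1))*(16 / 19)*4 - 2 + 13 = 8213 / 735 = 11.17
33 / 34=0.97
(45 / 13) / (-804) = -0.00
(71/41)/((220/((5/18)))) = 71/32472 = 0.00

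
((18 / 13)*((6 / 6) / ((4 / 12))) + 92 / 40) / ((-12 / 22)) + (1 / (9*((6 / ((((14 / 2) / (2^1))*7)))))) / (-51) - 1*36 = -4282004 / 89505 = -47.84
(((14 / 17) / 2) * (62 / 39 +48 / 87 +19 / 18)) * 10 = 759325 / 57681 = 13.16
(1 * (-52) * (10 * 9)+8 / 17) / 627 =-7232 / 969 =-7.46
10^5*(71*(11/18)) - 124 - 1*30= 39048614/9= 4338734.89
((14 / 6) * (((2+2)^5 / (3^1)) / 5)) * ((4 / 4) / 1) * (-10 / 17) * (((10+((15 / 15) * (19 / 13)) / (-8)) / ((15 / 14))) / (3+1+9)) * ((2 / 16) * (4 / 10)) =-6403712 / 1939275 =-3.30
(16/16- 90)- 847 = -936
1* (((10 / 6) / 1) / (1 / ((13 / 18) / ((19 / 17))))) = 1.08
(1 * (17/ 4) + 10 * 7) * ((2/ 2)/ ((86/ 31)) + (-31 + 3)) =-705969/ 344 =-2052.24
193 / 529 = 0.36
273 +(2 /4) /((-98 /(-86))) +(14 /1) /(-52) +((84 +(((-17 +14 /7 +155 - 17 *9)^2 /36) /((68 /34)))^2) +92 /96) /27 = 24654435157 /89159616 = 276.52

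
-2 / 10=-1 / 5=-0.20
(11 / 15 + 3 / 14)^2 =39601 / 44100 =0.90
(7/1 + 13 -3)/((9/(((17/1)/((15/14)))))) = 4046/135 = 29.97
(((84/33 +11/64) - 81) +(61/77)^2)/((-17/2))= 29466685/3225376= 9.14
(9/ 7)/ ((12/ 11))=33/ 28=1.18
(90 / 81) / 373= 0.00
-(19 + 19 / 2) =-57 / 2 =-28.50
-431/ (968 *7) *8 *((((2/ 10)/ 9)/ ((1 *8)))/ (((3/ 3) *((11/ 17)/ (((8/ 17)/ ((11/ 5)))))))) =-431/ 922383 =-0.00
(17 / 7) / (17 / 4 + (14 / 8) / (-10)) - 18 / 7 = -322 / 163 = -1.98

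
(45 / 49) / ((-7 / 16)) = -720 / 343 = -2.10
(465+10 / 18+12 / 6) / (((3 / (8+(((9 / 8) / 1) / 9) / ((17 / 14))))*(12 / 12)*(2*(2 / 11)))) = 1594043 / 459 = 3472.86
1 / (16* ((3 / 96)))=2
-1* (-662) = 662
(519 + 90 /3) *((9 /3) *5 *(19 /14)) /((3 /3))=156465 /14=11176.07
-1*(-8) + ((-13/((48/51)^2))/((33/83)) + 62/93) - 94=-1032727/8448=-122.25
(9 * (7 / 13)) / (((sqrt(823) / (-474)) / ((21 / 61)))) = -27.57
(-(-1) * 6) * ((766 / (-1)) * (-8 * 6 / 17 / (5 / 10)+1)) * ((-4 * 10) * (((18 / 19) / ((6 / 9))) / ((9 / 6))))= -261420480 / 323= -809351.33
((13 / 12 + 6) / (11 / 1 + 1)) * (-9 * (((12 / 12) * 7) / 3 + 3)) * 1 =-85 / 3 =-28.33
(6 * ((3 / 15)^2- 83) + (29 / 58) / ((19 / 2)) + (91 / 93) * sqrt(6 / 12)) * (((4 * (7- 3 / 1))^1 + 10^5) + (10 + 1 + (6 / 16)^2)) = -1513441045907 / 30400 + 582558067 * sqrt(2) / 11904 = -49715036.13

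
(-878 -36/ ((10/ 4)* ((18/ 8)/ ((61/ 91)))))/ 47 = -18.77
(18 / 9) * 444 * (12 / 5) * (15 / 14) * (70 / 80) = 1998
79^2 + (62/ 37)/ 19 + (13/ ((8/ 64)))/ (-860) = 943290997/ 151145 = 6240.97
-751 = -751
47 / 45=1.04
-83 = -83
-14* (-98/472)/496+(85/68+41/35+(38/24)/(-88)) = 5089627/2112495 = 2.41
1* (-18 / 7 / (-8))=9 / 28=0.32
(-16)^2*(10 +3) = 3328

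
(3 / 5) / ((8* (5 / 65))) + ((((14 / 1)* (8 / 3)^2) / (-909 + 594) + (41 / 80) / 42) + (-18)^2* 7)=205813847 / 90720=2268.67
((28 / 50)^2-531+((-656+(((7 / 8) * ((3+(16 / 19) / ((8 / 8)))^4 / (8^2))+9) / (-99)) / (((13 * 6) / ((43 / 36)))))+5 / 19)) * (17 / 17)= -1186.43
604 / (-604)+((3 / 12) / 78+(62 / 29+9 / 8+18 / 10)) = 22994 / 5655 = 4.07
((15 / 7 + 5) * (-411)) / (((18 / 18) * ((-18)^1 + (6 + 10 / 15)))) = 30825 / 119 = 259.03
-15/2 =-7.50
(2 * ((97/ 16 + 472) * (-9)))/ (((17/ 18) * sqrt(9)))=-206523/ 68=-3037.10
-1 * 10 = -10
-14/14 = -1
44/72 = 0.61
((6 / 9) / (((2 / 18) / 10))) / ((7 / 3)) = 180 / 7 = 25.71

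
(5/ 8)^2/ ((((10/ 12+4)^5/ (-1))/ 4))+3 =61521297/ 20511149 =3.00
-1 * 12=-12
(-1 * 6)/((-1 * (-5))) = -6/5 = -1.20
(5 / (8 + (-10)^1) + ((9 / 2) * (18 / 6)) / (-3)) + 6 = -1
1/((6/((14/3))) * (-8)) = -7/72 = -0.10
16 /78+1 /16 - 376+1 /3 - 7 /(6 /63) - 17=-96907 /208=-465.90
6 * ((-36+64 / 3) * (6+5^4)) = -55528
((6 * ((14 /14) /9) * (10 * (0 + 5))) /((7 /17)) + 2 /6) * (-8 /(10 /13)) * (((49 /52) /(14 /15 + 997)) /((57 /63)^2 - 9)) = 5269509 /54008152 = 0.10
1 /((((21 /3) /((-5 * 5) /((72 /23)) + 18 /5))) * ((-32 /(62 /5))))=48949 /201600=0.24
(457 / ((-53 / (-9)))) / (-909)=-457 / 5353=-0.09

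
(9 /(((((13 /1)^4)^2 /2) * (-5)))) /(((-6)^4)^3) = -0.00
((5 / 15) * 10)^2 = 100 / 9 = 11.11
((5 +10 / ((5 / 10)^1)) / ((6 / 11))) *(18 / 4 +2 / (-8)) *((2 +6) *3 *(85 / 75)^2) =54043 / 9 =6004.78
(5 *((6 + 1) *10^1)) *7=2450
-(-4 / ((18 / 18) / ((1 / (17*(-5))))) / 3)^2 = -16 / 65025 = -0.00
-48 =-48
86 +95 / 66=5771 / 66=87.44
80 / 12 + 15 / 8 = 205 / 24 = 8.54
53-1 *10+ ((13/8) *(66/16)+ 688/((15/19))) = 921.17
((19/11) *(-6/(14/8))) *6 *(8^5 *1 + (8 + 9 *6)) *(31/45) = -8839712/11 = -803610.18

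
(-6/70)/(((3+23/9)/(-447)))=12069/1750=6.90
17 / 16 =1.06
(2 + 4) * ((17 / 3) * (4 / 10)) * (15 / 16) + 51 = 255 / 4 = 63.75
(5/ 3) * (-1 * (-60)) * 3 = 300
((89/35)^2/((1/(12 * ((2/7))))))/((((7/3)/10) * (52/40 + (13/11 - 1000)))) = -25093728/263454527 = -0.10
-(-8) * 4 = 32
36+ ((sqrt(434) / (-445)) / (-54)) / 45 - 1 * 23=sqrt(434) / 1081350+ 13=13.00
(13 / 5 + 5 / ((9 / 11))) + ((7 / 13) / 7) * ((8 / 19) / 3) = 96944 / 11115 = 8.72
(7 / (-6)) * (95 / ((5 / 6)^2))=-798 / 5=-159.60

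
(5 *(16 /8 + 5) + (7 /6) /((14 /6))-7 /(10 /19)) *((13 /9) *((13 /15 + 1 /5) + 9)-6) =42661 /225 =189.60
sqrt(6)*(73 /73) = 2.45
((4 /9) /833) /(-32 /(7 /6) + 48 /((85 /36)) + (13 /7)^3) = -140 /182079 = -0.00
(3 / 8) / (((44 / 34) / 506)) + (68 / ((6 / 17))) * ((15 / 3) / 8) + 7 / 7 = 6433 / 24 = 268.04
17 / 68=1 / 4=0.25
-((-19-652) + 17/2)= 1325/2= 662.50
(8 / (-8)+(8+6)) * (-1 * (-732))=9516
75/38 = 1.97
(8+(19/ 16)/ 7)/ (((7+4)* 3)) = 305/ 1232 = 0.25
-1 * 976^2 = -952576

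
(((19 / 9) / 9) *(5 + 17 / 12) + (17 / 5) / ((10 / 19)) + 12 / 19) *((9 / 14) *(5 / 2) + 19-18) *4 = 289744811 / 3231900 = 89.65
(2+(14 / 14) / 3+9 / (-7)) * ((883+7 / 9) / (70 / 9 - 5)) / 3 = 174988 / 1575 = 111.10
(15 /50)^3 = 27 /1000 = 0.03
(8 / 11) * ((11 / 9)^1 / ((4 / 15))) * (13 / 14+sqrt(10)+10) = 10 * sqrt(10) / 3+255 / 7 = 46.97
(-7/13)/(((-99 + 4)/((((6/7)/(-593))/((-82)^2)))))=-3/2462177510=-0.00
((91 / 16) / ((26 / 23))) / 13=161 / 416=0.39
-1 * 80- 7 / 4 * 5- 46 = -539 / 4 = -134.75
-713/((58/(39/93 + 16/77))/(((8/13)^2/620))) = -275448/58493435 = -0.00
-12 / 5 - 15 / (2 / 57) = -4299 / 10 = -429.90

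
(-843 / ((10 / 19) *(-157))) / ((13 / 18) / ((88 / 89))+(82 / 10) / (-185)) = 2346810840 / 157829117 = 14.87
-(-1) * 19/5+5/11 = 234/55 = 4.25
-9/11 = -0.82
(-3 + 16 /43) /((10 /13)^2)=-4.44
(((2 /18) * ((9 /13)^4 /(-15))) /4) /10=-243 /5712200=-0.00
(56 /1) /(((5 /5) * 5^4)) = 56 /625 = 0.09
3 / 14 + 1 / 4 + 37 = 1049 / 28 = 37.46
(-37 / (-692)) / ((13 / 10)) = 185 / 4498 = 0.04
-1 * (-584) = 584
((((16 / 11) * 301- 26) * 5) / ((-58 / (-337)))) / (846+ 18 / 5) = 6360875 / 451704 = 14.08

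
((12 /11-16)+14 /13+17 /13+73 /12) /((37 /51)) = -187901 /21164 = -8.88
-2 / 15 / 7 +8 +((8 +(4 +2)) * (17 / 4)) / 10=5851 / 420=13.93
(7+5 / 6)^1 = 7.83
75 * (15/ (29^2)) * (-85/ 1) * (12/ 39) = -382500/ 10933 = -34.99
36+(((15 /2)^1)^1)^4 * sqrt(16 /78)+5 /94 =3389 /94+16875 * sqrt(78) /104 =1469.09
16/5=3.20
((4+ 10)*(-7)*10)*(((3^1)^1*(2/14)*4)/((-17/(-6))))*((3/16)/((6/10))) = -3150/17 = -185.29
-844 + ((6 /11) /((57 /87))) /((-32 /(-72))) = -352009 /418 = -842.13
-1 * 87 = -87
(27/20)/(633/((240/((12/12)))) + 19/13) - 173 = -245365/1421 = -172.67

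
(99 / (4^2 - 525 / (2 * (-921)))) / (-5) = -614 / 505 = -1.22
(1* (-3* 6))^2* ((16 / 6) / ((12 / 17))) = 1224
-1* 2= -2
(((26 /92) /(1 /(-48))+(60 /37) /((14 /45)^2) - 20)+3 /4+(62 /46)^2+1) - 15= -28.24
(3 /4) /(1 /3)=9 /4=2.25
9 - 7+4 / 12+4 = 19 / 3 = 6.33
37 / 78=0.47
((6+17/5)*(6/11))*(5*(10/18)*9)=1410/11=128.18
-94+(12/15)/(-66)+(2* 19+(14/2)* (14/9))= -22336/495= -45.12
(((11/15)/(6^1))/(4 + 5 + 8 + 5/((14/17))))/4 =77/58140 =0.00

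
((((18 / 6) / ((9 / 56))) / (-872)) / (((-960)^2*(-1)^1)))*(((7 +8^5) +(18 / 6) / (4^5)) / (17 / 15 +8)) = 26103469 / 313167708160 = 0.00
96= 96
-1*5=-5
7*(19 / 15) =133 / 15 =8.87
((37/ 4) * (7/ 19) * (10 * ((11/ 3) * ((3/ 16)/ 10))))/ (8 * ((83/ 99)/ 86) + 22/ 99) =1347577/ 172672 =7.80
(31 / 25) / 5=31 / 125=0.25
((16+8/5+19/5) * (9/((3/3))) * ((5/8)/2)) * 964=232083/4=58020.75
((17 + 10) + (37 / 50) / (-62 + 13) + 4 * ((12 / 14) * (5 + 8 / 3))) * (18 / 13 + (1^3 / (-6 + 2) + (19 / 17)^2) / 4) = 12822510711 / 147274400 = 87.07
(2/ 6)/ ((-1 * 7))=-1/ 21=-0.05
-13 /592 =-0.02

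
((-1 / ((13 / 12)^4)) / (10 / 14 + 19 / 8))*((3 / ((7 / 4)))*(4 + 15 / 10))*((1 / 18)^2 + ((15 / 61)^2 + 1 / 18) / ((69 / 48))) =-78520138752 / 422870138899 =-0.19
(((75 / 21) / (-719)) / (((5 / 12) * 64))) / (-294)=5 / 7891744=0.00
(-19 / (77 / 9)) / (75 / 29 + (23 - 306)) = 261 / 32956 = 0.01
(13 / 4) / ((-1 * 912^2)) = -13 / 3326976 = -0.00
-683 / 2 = -341.50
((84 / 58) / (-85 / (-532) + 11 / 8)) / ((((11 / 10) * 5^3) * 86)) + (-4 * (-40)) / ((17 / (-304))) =-27238230216304 / 9519940925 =-2861.18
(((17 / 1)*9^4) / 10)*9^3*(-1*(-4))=162620946 / 5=32524189.20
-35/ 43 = -0.81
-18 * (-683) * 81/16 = 497907/8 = 62238.38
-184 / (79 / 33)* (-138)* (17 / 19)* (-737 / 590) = -5249250072 / 442795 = -11854.81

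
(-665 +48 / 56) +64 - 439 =-7274 / 7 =-1039.14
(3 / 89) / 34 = 3 / 3026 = 0.00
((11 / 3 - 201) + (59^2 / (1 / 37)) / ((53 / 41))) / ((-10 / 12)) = -6324262 / 53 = -119325.70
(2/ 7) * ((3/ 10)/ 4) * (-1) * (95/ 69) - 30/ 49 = -2893/ 4508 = -0.64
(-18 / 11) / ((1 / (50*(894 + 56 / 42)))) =-805800 / 11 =-73254.55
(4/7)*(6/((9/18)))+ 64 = 496/7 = 70.86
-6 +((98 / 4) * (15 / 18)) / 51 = -3427 / 612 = -5.60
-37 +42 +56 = 61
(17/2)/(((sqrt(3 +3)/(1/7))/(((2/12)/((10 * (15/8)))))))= 17 * sqrt(6)/9450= 0.00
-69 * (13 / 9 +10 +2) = -2783 / 3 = -927.67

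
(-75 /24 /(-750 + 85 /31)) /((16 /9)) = 1395 /593024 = 0.00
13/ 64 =0.20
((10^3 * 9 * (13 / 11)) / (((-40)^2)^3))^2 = 13689 / 2030043136000000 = 0.00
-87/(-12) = 29/4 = 7.25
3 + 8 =11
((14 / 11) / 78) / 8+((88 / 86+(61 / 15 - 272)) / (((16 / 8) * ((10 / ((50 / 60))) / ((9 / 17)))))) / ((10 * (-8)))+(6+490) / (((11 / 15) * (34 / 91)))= 165155420923 / 91228800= 1810.34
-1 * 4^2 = -16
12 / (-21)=-4 / 7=-0.57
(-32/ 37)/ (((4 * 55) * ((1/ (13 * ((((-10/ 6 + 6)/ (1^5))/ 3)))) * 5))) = -1352/ 91575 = -0.01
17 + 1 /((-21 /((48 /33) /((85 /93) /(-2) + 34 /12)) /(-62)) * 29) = 8420133 /493493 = 17.06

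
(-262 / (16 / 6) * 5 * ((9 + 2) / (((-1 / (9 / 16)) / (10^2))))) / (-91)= -4863375 / 1456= -3340.23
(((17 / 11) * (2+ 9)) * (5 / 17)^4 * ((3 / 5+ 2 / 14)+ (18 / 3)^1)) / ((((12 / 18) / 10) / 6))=2655000 / 34391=77.20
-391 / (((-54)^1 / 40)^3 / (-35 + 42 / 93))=-372232000 / 67797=-5490.39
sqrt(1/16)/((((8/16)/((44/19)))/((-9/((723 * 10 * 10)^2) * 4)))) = -11/1379423750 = -0.00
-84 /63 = -4 /3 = -1.33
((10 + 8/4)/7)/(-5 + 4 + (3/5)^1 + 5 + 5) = 5/28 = 0.18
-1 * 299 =-299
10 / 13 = 0.77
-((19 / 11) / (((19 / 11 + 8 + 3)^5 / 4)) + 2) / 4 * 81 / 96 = -726069910833 / 1721036800000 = -0.42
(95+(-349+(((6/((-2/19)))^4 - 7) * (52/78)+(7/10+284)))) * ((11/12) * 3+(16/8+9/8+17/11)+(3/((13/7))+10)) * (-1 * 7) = -10727681261213/11440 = -937734375.98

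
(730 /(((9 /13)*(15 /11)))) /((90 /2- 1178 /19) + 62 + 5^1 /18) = 41756 /2445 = 17.08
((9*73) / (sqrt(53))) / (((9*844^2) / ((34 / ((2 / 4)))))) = 1241*sqrt(53) / 9438452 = 0.00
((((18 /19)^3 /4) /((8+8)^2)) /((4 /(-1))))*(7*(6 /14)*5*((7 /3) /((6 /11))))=-93555 /7023616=-0.01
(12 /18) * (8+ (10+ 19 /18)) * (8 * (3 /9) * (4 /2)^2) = 10976 /81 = 135.51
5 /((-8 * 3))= -0.21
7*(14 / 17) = 98 / 17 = 5.76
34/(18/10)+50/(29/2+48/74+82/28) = 456245/21069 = 21.65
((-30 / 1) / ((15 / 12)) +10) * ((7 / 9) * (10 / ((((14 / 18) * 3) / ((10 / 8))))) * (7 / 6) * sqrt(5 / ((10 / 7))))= -1225 * sqrt(14) / 36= -127.32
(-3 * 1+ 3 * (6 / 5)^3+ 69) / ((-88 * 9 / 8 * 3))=-2966 / 12375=-0.24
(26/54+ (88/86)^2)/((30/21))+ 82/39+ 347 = 2272616269/6489990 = 350.17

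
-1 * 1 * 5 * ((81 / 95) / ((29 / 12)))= -972 / 551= -1.76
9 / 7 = 1.29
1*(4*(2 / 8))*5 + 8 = 13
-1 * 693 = -693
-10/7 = -1.43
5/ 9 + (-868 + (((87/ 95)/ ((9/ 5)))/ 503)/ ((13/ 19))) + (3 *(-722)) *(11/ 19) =-124849040/ 58851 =-2121.44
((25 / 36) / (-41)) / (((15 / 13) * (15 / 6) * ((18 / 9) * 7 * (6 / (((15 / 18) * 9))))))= -65 / 123984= -0.00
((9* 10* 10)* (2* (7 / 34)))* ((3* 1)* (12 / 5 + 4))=120960 / 17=7115.29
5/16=0.31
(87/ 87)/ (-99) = -1/ 99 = -0.01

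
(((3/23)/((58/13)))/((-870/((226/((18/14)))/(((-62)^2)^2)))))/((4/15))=-10283/6859648013952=-0.00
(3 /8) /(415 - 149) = 3 /2128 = 0.00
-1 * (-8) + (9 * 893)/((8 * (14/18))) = 72781/56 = 1299.66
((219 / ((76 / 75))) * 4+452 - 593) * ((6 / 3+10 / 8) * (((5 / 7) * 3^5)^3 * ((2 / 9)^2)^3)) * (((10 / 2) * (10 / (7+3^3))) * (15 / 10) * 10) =3618634500000 / 110789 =32662398.79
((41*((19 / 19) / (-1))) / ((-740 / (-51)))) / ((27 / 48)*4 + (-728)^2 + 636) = -2091 / 392660465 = -0.00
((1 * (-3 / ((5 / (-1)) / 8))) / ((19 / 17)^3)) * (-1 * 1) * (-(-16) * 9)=-16979328 / 34295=-495.10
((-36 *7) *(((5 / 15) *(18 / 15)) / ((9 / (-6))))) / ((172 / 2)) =168 / 215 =0.78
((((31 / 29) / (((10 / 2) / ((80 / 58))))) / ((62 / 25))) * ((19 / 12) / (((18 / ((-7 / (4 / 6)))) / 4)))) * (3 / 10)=-665 / 5046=-0.13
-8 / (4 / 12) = -24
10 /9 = 1.11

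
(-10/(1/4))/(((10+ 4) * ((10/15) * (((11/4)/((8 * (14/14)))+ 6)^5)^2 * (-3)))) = 11258999068426240/831875663378027584575343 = 0.00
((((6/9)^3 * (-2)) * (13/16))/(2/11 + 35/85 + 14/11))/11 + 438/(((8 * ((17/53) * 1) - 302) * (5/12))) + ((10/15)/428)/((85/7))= -3.53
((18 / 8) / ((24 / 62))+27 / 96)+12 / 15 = 1103 / 160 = 6.89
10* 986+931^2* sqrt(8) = 9860+1733522* sqrt(2) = 2461430.32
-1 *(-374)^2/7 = -139876/7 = -19982.29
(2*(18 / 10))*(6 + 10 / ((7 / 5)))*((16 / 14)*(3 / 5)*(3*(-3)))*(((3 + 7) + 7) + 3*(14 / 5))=-45427392 / 6125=-7416.72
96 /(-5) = -96 /5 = -19.20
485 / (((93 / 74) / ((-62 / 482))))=-35890 / 723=-49.64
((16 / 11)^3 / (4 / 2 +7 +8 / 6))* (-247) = -3035136 / 41261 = -73.56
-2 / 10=-1 / 5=-0.20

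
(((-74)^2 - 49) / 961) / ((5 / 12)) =13.55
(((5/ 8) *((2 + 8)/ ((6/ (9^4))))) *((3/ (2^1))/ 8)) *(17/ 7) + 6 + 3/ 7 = 2794185/ 896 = 3118.51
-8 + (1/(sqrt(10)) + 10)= sqrt(10)/10 + 2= 2.32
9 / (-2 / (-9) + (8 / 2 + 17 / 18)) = 54 / 31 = 1.74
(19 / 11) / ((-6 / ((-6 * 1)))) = 19 / 11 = 1.73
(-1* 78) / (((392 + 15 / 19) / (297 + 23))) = -474240 / 7463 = -63.55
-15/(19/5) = -75/19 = -3.95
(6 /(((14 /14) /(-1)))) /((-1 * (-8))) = -3 /4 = -0.75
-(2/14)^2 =-1/49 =-0.02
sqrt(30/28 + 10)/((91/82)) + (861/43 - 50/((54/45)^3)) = -5.91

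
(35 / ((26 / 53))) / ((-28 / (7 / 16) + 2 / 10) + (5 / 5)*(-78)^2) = 9275 / 782626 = 0.01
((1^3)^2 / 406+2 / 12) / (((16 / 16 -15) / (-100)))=5150 / 4263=1.21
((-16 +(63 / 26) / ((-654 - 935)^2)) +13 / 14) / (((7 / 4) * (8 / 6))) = -212016057 / 32823973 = -6.46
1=1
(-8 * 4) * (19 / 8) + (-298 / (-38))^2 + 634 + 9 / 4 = 621.75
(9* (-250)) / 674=-1125 / 337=-3.34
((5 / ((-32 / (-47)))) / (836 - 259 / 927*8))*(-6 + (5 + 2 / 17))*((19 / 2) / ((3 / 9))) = -0.22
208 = 208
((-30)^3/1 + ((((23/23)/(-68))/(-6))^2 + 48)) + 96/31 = -139066688993/5160384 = -26948.90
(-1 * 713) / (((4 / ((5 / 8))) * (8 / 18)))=-32085 / 128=-250.66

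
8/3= 2.67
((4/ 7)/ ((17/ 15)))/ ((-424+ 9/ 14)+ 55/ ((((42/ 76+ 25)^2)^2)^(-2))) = 86955842769920/ 1724019744884057107217410171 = 0.00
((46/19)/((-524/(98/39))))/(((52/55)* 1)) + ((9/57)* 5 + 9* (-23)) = -1040949209/5047692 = -206.22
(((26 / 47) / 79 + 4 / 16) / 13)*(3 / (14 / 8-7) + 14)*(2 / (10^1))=3817 / 71890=0.05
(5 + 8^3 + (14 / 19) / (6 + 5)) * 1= 108067 / 209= 517.07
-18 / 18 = -1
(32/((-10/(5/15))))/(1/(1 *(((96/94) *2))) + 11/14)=-3584/4285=-0.84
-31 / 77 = -0.40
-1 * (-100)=100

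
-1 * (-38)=38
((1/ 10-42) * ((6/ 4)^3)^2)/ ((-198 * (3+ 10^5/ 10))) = 33939/ 140842240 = 0.00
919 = 919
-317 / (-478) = 317 / 478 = 0.66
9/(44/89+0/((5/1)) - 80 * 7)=-801/49796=-0.02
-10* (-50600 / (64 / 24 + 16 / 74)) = 702075 / 4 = 175518.75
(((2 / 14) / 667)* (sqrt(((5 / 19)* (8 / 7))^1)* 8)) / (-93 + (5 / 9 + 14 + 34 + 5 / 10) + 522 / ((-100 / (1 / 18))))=-14400* sqrt(1330) / 24721715347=-0.00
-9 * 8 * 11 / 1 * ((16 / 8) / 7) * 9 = -2036.57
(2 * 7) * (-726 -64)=-11060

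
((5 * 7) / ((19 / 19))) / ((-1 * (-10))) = 7 / 2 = 3.50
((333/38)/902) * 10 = 1665/17138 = 0.10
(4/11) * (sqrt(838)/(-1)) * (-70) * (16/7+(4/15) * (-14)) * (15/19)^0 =-1216 * sqrt(838)/33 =-1066.70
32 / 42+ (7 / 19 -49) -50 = -39050 / 399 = -97.87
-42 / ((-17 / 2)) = 84 / 17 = 4.94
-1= -1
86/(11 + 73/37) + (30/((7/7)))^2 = 217591/240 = 906.63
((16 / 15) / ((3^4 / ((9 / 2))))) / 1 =8 / 135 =0.06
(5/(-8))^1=-5/8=-0.62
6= 6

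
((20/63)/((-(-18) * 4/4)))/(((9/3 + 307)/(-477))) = -53/1953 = -0.03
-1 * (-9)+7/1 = 16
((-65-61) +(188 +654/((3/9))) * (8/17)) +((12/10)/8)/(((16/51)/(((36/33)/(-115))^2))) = 481923784409/544076500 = 885.76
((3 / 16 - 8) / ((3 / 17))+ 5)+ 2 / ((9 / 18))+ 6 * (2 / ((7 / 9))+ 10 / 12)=-4987 / 336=-14.84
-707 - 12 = -719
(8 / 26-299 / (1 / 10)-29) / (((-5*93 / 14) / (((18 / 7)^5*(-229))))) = -11320587065664 / 4838015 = -2339923.93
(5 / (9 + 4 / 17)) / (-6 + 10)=85 / 628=0.14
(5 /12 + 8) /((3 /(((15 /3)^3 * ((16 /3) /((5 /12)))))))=40400 /9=4488.89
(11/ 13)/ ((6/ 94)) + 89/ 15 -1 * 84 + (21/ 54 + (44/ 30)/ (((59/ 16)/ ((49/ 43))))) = -189875957/ 2968290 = -63.97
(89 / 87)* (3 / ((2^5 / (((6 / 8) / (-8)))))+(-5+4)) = -91937 / 89088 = -1.03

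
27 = 27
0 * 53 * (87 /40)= 0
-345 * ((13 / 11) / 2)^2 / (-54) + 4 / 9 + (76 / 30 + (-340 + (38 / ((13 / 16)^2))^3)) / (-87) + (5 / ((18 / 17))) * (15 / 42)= -31072664410890659 / 14227309136040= -2184.02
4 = 4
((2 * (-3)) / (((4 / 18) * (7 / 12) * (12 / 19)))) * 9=-4617 / 7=-659.57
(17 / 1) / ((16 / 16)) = 17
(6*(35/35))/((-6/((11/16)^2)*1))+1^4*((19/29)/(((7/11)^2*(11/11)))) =416603/363776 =1.15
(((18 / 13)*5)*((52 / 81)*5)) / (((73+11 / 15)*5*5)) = 20 / 1659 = 0.01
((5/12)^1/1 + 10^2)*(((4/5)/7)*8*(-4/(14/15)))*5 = -96400/49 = -1967.35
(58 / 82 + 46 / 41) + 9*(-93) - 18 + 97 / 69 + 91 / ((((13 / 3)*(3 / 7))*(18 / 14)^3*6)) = -3497410493 / 4124682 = -847.92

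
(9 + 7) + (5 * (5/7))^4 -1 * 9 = 407432/2401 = 169.69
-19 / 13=-1.46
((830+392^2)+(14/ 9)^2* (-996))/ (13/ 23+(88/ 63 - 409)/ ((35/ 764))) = -17.09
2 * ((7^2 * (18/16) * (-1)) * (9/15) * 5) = -1323/4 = -330.75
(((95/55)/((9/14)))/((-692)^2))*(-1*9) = -133/2633752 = -0.00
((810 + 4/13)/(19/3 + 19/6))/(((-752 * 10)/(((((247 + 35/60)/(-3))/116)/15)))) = 15648257/29087510400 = 0.00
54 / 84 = 9 / 14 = 0.64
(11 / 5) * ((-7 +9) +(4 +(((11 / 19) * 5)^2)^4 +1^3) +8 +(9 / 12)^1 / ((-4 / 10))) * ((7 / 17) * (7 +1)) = 10343483569562297 / 288720571697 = 35825.24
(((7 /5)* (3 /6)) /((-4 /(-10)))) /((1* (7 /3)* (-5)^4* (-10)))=-3 /25000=-0.00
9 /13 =0.69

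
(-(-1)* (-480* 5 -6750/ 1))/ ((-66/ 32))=48800/ 11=4436.36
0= 0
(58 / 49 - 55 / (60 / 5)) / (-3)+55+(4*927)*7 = 45885403 / 1764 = 26012.13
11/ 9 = 1.22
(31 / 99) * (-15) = -155 / 33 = -4.70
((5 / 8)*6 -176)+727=2219 / 4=554.75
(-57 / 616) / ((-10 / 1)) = 57 / 6160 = 0.01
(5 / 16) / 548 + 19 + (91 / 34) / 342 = 484496951 / 25488576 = 19.01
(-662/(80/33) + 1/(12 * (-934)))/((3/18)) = -3825782/2335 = -1638.45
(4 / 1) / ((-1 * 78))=-0.05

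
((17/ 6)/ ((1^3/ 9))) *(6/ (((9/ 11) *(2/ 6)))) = 561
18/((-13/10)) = -13.85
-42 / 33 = -14 / 11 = -1.27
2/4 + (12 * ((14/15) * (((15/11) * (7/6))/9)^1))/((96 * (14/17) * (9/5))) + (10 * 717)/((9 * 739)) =50314321/31605552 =1.59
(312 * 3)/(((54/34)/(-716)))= -1265888/3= -421962.67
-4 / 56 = -1 / 14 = -0.07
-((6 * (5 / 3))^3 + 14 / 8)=-4007 / 4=-1001.75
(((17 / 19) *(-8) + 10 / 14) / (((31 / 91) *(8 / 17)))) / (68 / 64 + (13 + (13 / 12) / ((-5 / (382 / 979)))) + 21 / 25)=-27812949450 / 10253392693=-2.71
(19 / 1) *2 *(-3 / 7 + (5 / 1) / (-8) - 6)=-7505 / 28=-268.04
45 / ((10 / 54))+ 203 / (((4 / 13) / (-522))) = -688293 / 2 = -344146.50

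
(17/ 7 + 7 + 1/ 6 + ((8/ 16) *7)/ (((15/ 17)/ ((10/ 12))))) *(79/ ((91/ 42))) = 256829/ 546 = 470.38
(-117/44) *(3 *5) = -1755/44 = -39.89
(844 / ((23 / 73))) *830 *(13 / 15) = 132958696 / 69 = 1926937.62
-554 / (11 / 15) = -8310 / 11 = -755.45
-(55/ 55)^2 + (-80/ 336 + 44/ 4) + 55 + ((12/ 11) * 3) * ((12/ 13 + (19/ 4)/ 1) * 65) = 293735/ 231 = 1271.58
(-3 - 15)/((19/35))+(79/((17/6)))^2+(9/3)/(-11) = 44938041/60401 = 743.99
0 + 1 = 1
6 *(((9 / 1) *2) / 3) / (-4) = -9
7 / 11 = 0.64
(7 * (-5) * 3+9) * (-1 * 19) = 1824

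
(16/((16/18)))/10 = 9/5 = 1.80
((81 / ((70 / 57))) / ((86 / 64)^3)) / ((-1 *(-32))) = 2363904 / 2782745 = 0.85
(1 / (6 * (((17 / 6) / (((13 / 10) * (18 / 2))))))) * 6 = 351 / 85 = 4.13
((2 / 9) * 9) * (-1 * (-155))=310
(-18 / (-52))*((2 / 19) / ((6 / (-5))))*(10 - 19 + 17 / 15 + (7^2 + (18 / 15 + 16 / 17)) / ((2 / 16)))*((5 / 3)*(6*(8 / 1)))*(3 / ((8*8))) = -767415 / 16796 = -45.69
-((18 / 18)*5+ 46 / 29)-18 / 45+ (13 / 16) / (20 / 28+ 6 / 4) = -238029 / 35960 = -6.62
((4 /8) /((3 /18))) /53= 3 /53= 0.06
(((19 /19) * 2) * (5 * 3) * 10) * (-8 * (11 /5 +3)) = -12480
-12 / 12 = -1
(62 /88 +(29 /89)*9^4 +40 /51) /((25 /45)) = 256356591 /66572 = 3850.82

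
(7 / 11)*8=56 / 11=5.09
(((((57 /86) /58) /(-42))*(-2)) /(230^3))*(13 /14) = 247 /5947521608000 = 0.00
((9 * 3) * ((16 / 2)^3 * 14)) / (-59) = -193536 / 59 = -3280.27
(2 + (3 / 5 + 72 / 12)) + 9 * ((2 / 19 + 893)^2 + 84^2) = 13072253488 / 1805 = 7242245.70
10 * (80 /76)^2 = 4000 /361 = 11.08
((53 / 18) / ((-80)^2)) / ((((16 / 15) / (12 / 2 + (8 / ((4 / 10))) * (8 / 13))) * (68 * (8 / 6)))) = 371 / 4259840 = 0.00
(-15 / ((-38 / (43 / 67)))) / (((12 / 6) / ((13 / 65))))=129 / 5092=0.03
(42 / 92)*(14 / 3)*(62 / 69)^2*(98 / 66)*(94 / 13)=867567736 / 46976787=18.47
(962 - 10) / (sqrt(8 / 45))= 714*sqrt(10)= 2257.87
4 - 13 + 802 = 793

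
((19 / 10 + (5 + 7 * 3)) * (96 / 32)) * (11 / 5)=9207 / 50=184.14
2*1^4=2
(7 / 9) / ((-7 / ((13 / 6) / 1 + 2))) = -25 / 54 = -0.46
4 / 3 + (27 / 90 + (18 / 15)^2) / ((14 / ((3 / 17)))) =48383 / 35700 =1.36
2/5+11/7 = 69/35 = 1.97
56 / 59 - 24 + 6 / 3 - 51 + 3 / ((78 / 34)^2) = -2138206 / 29913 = -71.48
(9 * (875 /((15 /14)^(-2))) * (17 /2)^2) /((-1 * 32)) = -73153125 /3584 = -20411.03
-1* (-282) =282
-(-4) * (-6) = -24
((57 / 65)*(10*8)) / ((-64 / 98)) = -2793 / 26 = -107.42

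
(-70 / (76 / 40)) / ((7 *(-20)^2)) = -1 / 76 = -0.01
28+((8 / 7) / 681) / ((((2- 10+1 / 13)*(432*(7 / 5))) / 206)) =25226899 / 900963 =28.00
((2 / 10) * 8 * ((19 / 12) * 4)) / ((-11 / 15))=-152 / 11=-13.82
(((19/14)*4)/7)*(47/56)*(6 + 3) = 8037/1372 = 5.86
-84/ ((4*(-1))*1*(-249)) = -7/ 83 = -0.08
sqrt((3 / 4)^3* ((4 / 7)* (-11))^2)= 33* sqrt(3) / 14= 4.08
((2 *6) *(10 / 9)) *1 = 40 / 3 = 13.33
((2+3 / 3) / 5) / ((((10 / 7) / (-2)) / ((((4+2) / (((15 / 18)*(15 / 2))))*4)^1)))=-2016 / 625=-3.23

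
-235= -235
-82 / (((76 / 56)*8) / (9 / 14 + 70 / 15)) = -9143 / 228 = -40.10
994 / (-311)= -994 / 311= -3.20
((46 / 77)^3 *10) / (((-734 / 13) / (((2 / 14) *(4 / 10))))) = -2530736 / 1172833277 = -0.00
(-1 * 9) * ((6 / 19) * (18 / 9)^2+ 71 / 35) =-19701 / 665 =-29.63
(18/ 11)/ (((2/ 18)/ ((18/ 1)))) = 2916/ 11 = 265.09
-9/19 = -0.47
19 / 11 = 1.73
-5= -5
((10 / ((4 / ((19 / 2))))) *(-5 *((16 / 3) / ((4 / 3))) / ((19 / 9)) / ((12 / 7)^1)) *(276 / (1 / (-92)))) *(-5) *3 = -49990500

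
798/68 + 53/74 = 7832/629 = 12.45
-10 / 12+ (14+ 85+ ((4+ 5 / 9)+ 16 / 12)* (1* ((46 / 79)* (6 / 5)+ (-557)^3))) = -7235499248689 / 7110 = -1017651089.83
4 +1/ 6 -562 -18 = -575.83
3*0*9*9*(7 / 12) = 0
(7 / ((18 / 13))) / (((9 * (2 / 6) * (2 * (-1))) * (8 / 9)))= -91 / 96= -0.95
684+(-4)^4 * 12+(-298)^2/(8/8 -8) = -62512/7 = -8930.29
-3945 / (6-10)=3945 / 4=986.25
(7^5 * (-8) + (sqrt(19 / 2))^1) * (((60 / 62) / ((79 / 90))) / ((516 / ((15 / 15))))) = -30252600 / 105307 + 225 * sqrt(38) / 210614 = -287.27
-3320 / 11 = -301.82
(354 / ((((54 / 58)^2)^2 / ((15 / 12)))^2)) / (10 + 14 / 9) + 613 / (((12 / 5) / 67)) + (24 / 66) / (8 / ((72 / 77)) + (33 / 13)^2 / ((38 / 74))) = 251026974986302293728519 / 14596529496940138176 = 17197.72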